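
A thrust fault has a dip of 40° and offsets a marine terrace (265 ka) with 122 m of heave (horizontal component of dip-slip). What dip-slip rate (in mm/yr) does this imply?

0.601 mm/yr

dip-slip = heave / cos(dip) = 122 m / cos(40°) = 159.3 m
rate = 159.3 m / 265 ka = 0.000601 m/yr = 0.601 mm/yr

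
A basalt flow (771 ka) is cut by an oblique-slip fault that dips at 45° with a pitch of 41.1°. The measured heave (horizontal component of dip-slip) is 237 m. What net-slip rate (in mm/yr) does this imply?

0.661 mm/yr

dip-slip = heave / cos(dip) = 237 / cos(45°) = 335.2 m
net slip = dip-slip / sin(rake) = 335.2 / sin(41.1°) = 509.9 m
rate = 509.9 m / 771 ka = 0.000661 m/yr = 0.661 mm/yr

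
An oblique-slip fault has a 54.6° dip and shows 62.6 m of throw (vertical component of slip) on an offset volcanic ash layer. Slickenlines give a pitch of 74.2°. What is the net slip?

79.8 m

dip-slip = throw / sin(dip) = 62.6 / sin(54.6°) = 76.80 m
net slip = dip-slip / sin(rake) = 76.80 / sin(74.2°) = 79.8 m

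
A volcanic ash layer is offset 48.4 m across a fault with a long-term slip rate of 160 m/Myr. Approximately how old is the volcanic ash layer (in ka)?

age = offset / rate = 48.4 m / (160 m/Myr) = 302000 yr = 302 ka

302 ka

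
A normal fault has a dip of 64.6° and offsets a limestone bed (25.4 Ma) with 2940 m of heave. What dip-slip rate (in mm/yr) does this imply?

0.270 mm/yr

dip-slip = heave / cos(dip) = 2940 m / cos(64.6°) = 6854 m
rate = 6854 m / 25.4 Ma = 0.000270 m/yr = 0.270 mm/yr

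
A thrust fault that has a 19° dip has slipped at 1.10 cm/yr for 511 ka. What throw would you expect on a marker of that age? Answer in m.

dip-slip = rate × time = 1.10 cm/yr × 511 ka = 5621 m
throw = dip-slip × sin(dip) = 5621 × sin(19°) = 1830 m

1830 m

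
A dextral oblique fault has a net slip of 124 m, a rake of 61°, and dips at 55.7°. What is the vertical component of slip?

dip-slip = net slip × sin(rake) = 124 m × sin(61°) = 108.5 m
throw = dip-slip × sin(dip) = 108.5 × sin(55.7°) = 89.6 m

89.6 m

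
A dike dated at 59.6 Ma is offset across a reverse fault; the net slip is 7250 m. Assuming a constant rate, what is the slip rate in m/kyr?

rate = 7250 m / 59.6 Ma = 0.000122 m/yr = 0.122 m/kyr

0.122 m/kyr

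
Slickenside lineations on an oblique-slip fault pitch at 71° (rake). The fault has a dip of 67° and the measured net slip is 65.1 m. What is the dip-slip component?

61.6 m

dip-slip = net slip × sin(rake) = 65.1 m × sin(71°) = 61.6 m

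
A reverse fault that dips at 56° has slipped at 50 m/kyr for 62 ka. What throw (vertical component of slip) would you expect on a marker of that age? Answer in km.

dip-slip = rate × time = 50 m/kyr × 62 ka = 3100 m
throw = dip-slip × sin(dip) = 3100 × sin(56°) = 2570 m = 2.57 km

2.57 km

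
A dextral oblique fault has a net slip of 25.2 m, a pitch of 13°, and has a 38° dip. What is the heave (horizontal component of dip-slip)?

4.47 m

dip-slip = net slip × sin(rake) = 25.2 m × sin(13°) = 5.669 m
heave = dip-slip × cos(dip) = 5.669 × cos(38°) = 4.47 m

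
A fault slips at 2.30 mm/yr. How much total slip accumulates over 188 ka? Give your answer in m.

slip = rate × time = 2.30 mm/yr × 188 ka = 432 m

432 m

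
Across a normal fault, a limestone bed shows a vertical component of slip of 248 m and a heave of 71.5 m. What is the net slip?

258 m

net slip = √(throw² + heave²) = √(248² + 71.5²) = 258 m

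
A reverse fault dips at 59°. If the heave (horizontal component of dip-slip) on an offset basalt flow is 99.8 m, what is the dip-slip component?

dip-slip = heave / cos(dip) = 99.8 / cos(59°) = 194 m

194 m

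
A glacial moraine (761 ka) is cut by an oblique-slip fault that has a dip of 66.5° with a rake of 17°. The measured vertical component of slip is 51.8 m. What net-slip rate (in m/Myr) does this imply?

254 m/Myr

dip-slip = throw / sin(dip) = 51.8 / sin(66.5°) = 56.48 m
net slip = dip-slip / sin(rake) = 56.48 / sin(17°) = 193.2 m
rate = 193.2 m / 761 ka = 0.000254 m/yr = 254 m/Myr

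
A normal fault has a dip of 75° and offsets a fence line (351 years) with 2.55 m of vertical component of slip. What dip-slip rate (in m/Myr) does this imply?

7520 m/Myr

dip-slip = throw / sin(dip) = 2.55 m / sin(75°) = 2.640 m
rate = 2.640 m / 351 years = 0.00752 m/yr = 7520 m/Myr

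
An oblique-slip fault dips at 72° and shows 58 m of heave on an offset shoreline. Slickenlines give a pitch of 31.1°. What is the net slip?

363 m

dip-slip = heave / cos(dip) = 58 / cos(72°) = 187.7 m
net slip = dip-slip / sin(rake) = 187.7 / sin(31.1°) = 363 m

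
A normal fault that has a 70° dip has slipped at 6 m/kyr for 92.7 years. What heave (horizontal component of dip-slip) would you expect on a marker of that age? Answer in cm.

dip-slip = rate × time = 6 m/kyr × 92.7 years = 0.5562 m
heave = dip-slip × cos(dip) = 0.5562 × cos(70°) = 0.190 m = 19 cm

19 cm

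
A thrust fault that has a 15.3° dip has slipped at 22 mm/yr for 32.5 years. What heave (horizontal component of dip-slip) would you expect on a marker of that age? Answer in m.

dip-slip = rate × time = 22 mm/yr × 32.5 years = 0.7150 m
heave = dip-slip × cos(dip) = 0.7150 × cos(15.3°) = 0.690 m

0.690 m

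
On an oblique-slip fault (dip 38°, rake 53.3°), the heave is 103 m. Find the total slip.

dip-slip = heave / cos(dip) = 103 / cos(38°) = 130.7 m
net slip = dip-slip / sin(rake) = 130.7 / sin(53.3°) = 163 m

163 m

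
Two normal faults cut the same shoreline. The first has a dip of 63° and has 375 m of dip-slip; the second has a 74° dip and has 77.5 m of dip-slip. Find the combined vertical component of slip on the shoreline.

throw_A = 375 × sin(63°) = 334.1 m
throw_B = 77.5 × sin(74°) = 74.50 m
total = 334.1 + 74.50 = 409 m

409 m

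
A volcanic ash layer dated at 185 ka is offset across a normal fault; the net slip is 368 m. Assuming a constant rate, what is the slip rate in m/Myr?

rate = 368 m / 185 ka = 0.00199 m/yr = 1990 m/Myr

1990 m/Myr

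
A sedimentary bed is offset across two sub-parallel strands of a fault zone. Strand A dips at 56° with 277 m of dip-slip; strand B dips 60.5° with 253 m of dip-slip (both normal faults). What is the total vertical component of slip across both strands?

450 m

throw_A = 277 × sin(56°) = 229.6 m
throw_B = 253 × sin(60.5°) = 220.2 m
total = 229.6 + 220.2 = 450 m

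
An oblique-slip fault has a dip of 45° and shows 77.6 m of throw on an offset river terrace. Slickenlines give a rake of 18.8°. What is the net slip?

dip-slip = throw / sin(dip) = 77.6 / sin(45°) = 109.7 m
net slip = dip-slip / sin(rake) = 109.7 / sin(18.8°) = 341 m

341 m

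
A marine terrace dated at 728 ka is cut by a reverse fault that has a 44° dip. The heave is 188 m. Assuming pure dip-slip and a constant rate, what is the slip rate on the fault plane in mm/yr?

dip-slip = heave / cos(dip) = 188 m / cos(44°) = 261.4 m
rate = 261.4 m / 728 ka = 0.000359 m/yr = 0.359 mm/yr

0.359 mm/yr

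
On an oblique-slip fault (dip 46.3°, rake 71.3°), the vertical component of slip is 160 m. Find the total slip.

234 m

dip-slip = throw / sin(dip) = 160 / sin(46.3°) = 221.3 m
net slip = dip-slip / sin(rake) = 221.3 / sin(71.3°) = 234 m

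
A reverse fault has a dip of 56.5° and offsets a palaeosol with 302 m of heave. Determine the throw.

456 m

throw = heave × tan(dip) = 302 × tan(56.5°) = 456 m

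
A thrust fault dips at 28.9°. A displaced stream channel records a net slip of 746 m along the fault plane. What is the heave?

heave = dip-slip × cos(dip) = 746 m × cos(28.9°) = 653 m

653 m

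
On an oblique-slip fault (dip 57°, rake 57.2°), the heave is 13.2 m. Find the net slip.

dip-slip = heave / cos(dip) = 13.2 / cos(57°) = 24.24 m
net slip = dip-slip / sin(rake) = 24.24 / sin(57.2°) = 28.8 m

28.8 m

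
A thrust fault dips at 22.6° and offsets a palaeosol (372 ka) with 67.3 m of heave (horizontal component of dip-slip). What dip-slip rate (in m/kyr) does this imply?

0.196 m/kyr

dip-slip = heave / cos(dip) = 67.3 m / cos(22.6°) = 72.90 m
rate = 72.90 m / 372 ka = 0.000196 m/yr = 0.196 m/kyr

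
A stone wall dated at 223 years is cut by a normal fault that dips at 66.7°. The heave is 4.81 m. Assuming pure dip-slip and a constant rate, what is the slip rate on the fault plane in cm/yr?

dip-slip = heave / cos(dip) = 4.81 m / cos(66.7°) = 12.16 m
rate = 12.16 m / 223 years = 0.0545 m/yr = 5.45 cm/yr

5.45 cm/yr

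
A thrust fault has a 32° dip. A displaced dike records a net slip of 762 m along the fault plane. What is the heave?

646 m

heave = dip-slip × cos(dip) = 762 m × cos(32°) = 646 m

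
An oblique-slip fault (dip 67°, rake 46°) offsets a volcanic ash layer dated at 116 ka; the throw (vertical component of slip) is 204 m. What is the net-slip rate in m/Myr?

2660 m/Myr

dip-slip = throw / sin(dip) = 204 / sin(67°) = 221.6 m
net slip = dip-slip / sin(rake) = 221.6 / sin(46°) = 308.1 m
rate = 308.1 m / 116 ka = 0.00266 m/yr = 2660 m/Myr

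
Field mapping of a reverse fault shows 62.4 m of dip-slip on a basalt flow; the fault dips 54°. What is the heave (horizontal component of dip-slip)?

heave = dip-slip × cos(dip) = 62.4 m × cos(54°) = 36.7 m

36.7 m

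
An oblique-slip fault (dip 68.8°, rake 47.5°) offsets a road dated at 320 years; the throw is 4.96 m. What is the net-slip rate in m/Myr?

dip-slip = throw / sin(dip) = 4.96 / sin(68.8°) = 5.320 m
net slip = dip-slip / sin(rake) = 5.320 / sin(47.5°) = 7.216 m
rate = 7.216 m / 320 years = 0.0225 m/yr = 22500 m/Myr

22500 m/Myr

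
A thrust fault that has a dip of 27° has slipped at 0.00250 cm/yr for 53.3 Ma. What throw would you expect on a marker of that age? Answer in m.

dip-slip = rate × time = 0.00250 cm/yr × 53.3 Ma = 1332 m
throw = dip-slip × sin(dip) = 1332 × sin(27°) = 605 m

605 m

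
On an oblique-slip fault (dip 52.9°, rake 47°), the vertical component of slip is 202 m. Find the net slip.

dip-slip = throw / sin(dip) = 202 / sin(52.9°) = 253.3 m
net slip = dip-slip / sin(rake) = 253.3 / sin(47°) = 346 m

346 m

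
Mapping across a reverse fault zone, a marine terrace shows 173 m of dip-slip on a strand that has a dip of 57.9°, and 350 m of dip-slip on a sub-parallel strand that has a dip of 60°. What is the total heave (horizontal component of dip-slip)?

267 m

heave_A = 173 × cos(57.9°) = 91.93 m
heave_B = 350 × cos(60°) = 175 m
total = 91.93 + 175 = 267 m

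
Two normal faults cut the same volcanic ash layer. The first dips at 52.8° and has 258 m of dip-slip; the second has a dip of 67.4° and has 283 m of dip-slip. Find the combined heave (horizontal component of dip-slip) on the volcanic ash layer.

265 m

heave_A = 258 × cos(52.8°) = 156 m
heave_B = 283 × cos(67.4°) = 108.8 m
total = 156 + 108.8 = 265 m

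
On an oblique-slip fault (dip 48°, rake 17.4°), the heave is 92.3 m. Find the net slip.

dip-slip = heave / cos(dip) = 92.3 / cos(48°) = 137.9 m
net slip = dip-slip / sin(rake) = 137.9 / sin(17.4°) = 461 m

461 m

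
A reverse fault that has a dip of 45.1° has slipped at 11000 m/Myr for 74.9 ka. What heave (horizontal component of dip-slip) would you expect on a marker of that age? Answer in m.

dip-slip = rate × time = 11000 m/Myr × 74.9 ka = 823.9 m
heave = dip-slip × cos(dip) = 823.9 × cos(45.1°) = 582 m

582 m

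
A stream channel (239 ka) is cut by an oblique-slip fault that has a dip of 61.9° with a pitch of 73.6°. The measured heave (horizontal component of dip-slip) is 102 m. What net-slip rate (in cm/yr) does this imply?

dip-slip = heave / cos(dip) = 102 / cos(61.9°) = 216.6 m
net slip = dip-slip / sin(rake) = 216.6 / sin(73.6°) = 225.7 m
rate = 225.7 m / 239 ka = 0.000945 m/yr = 0.0945 cm/yr

0.0945 cm/yr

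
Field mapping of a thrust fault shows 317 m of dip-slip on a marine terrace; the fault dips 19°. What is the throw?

103 m

throw = dip-slip × sin(dip) = 317 m × sin(19°) = 103 m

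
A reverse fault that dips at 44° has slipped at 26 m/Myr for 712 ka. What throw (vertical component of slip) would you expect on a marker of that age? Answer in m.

dip-slip = rate × time = 26 m/Myr × 712 ka = 18.51 m
throw = dip-slip × sin(dip) = 18.51 × sin(44°) = 12.9 m

12.9 m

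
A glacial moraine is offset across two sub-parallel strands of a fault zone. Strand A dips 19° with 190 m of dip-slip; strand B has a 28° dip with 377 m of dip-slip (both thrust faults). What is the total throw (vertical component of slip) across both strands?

throw_A = 190 × sin(19°) = 61.86 m
throw_B = 377 × sin(28°) = 177 m
total = 61.86 + 177 = 239 m

239 m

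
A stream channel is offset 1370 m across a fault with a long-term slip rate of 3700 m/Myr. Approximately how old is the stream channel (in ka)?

370 ka

age = offset / rate = 1370 m / (3700 m/Myr) = 370000 yr = 370 ka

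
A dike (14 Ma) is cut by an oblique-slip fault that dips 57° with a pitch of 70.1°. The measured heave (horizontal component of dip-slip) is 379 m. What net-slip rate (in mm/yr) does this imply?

0.0529 mm/yr

dip-slip = heave / cos(dip) = 379 / cos(57°) = 695.9 m
net slip = dip-slip / sin(rake) = 695.9 / sin(70.1°) = 740.1 m
rate = 740.1 m / 14 Ma = 0.0000529 m/yr = 0.0529 mm/yr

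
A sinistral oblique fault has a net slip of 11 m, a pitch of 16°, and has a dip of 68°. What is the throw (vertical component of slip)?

dip-slip = net slip × sin(rake) = 11 m × sin(16°) = 3.032 m
throw = dip-slip × sin(dip) = 3.032 × sin(68°) = 2.81 m

2.81 m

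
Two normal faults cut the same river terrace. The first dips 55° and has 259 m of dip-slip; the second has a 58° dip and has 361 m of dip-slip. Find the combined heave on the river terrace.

heave_A = 259 × cos(55°) = 148.6 m
heave_B = 361 × cos(58°) = 191.3 m
total = 148.6 + 191.3 = 340 m

340 m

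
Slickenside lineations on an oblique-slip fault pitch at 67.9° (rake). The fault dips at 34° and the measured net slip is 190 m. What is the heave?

146 m

dip-slip = net slip × sin(rake) = 190 m × sin(67.9°) = 176 m
heave = dip-slip × cos(dip) = 176 × cos(34°) = 146 m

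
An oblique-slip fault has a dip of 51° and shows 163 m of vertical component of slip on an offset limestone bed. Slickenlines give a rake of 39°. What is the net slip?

333 m

dip-slip = throw / sin(dip) = 163 / sin(51°) = 209.7 m
net slip = dip-slip / sin(rake) = 209.7 / sin(39°) = 333 m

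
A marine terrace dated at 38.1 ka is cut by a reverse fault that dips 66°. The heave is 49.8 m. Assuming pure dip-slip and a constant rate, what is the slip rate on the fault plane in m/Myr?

3210 m/Myr

dip-slip = heave / cos(dip) = 49.8 m / cos(66°) = 122.4 m
rate = 122.4 m / 38.1 ka = 0.00321 m/yr = 3210 m/Myr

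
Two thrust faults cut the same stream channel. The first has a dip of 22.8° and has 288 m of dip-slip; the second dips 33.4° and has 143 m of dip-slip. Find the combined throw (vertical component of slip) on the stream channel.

throw_A = 288 × sin(22.8°) = 111.6 m
throw_B = 143 × sin(33.4°) = 78.72 m
total = 111.6 + 78.72 = 190 m

190 m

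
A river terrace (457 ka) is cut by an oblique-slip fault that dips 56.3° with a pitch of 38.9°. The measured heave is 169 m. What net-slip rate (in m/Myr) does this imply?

1060 m/Myr

dip-slip = heave / cos(dip) = 169 / cos(56.3°) = 304.6 m
net slip = dip-slip / sin(rake) = 304.6 / sin(38.9°) = 485 m
rate = 485 m / 457 ka = 0.00106 m/yr = 1060 m/Myr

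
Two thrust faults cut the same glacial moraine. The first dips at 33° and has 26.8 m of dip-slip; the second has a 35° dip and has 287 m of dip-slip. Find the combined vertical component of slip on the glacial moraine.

179 m

throw_A = 26.8 × sin(33°) = 14.60 m
throw_B = 287 × sin(35°) = 164.6 m
total = 14.60 + 164.6 = 179 m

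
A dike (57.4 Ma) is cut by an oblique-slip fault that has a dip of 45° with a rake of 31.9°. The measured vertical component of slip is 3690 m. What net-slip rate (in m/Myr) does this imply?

dip-slip = throw / sin(dip) = 3690 / sin(45°) = 5218 m
net slip = dip-slip / sin(rake) = 5218 / sin(31.9°) = 9875 m
rate = 9875 m / 57.4 Ma = 0.000172 m/yr = 172 m/Myr

172 m/Myr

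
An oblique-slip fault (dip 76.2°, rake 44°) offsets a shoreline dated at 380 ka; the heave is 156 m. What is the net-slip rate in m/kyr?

2.48 m/kyr

dip-slip = heave / cos(dip) = 156 / cos(76.2°) = 654 m
net slip = dip-slip / sin(rake) = 654 / sin(44°) = 941.5 m
rate = 941.5 m / 380 ka = 0.00248 m/yr = 2.48 m/kyr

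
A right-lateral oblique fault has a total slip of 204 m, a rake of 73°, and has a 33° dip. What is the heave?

164 m

dip-slip = net slip × sin(rake) = 204 m × sin(73°) = 195.1 m
heave = dip-slip × cos(dip) = 195.1 × cos(33°) = 164 m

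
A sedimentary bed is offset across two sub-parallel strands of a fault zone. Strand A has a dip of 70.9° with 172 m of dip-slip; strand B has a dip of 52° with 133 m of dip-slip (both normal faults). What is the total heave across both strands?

heave_A = 172 × cos(70.9°) = 56.28 m
heave_B = 133 × cos(52°) = 81.88 m
total = 56.28 + 81.88 = 138 m

138 m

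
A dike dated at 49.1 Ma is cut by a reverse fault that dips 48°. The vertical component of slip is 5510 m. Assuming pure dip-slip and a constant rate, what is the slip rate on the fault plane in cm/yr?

0.0151 cm/yr

dip-slip = throw / sin(dip) = 5510 m / sin(48°) = 7414 m
rate = 7414 m / 49.1 Ma = 0.000151 m/yr = 0.0151 cm/yr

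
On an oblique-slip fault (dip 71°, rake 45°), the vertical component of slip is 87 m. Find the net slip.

130 m

dip-slip = throw / sin(dip) = 87 / sin(71°) = 92.01 m
net slip = dip-slip / sin(rake) = 92.01 / sin(45°) = 130 m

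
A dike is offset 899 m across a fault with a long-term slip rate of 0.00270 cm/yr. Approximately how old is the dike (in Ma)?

age = offset / rate = 899 m / (0.00270 cm/yr) = 3.33e+07 yr = 33.3 Ma

33.3 Ma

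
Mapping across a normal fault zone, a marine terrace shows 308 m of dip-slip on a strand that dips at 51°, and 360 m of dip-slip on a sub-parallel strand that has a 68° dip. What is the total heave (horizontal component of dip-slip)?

329 m

heave_A = 308 × cos(51°) = 193.8 m
heave_B = 360 × cos(68°) = 134.9 m
total = 193.8 + 134.9 = 329 m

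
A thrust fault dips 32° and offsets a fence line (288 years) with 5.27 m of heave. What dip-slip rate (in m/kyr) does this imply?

21.6 m/kyr

dip-slip = heave / cos(dip) = 5.27 m / cos(32°) = 6.214 m
rate = 6.214 m / 288 years = 0.0216 m/yr = 21.6 m/kyr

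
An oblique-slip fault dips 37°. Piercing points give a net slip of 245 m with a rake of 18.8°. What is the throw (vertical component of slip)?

dip-slip = net slip × sin(rake) = 245 m × sin(18.8°) = 78.96 m
throw = dip-slip × sin(dip) = 78.96 × sin(37°) = 47.5 m

47.5 m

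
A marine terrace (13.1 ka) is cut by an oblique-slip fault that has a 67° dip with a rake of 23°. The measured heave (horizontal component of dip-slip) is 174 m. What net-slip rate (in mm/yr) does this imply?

dip-slip = heave / cos(dip) = 174 / cos(67°) = 445.3 m
net slip = dip-slip / sin(rake) = 445.3 / sin(23°) = 1140 m
rate = 1140 m / 13.1 ka = 0.0870 m/yr = 87 mm/yr

87 mm/yr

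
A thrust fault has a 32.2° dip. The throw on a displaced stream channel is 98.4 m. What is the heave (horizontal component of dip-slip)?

heave = throw / tan(dip) = 98.4 / tan(32.2°) = 156 m

156 m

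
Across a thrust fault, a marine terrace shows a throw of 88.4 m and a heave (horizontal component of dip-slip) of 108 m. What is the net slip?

140 m

net slip = √(throw² + heave²) = √(88.4² + 108²) = 140 m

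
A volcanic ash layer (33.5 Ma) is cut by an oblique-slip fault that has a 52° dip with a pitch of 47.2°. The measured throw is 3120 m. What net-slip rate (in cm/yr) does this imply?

dip-slip = throw / sin(dip) = 3120 / sin(52°) = 3959 m
net slip = dip-slip / sin(rake) = 3959 / sin(47.2°) = 5396 m
rate = 5396 m / 33.5 Ma = 0.000161 m/yr = 0.0161 cm/yr

0.0161 cm/yr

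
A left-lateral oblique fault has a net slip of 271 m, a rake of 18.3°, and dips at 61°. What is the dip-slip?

dip-slip = net slip × sin(rake) = 271 m × sin(18.3°) = 85.1 m

85.1 m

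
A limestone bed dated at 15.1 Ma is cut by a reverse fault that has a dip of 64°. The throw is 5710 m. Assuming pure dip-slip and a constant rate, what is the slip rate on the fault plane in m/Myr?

421 m/Myr

dip-slip = throw / sin(dip) = 5710 m / sin(64°) = 6353 m
rate = 6353 m / 15.1 Ma = 0.000421 m/yr = 421 m/Myr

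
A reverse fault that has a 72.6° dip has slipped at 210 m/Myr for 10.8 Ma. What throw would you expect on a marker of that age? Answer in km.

2.16 km

dip-slip = rate × time = 210 m/Myr × 10.8 Ma = 2268 m
throw = dip-slip × sin(dip) = 2268 × sin(72.6°) = 2160 m = 2.16 km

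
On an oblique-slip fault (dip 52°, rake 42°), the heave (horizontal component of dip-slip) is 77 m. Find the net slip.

dip-slip = heave / cos(dip) = 77 / cos(52°) = 125.1 m
net slip = dip-slip / sin(rake) = 125.1 / sin(42°) = 187 m

187 m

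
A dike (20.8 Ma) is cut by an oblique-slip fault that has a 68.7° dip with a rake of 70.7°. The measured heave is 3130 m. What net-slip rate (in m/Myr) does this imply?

dip-slip = heave / cos(dip) = 3130 / cos(68.7°) = 8617 m
net slip = dip-slip / sin(rake) = 8617 / sin(70.7°) = 9130 m
rate = 9130 m / 20.8 Ma = 0.000439 m/yr = 439 m/Myr

439 m/Myr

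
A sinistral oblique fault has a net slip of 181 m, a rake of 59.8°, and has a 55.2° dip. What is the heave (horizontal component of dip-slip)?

dip-slip = net slip × sin(rake) = 181 m × sin(59.8°) = 156.4 m
heave = dip-slip × cos(dip) = 156.4 × cos(55.2°) = 89.3 m

89.3 m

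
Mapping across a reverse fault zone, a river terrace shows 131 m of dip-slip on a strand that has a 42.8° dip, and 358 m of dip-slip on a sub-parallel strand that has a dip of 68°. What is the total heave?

230 m

heave_A = 131 × cos(42.8°) = 96.12 m
heave_B = 358 × cos(68°) = 134.1 m
total = 96.12 + 134.1 = 230 m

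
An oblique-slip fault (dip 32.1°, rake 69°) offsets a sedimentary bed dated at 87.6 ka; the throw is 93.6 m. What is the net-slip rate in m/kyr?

dip-slip = throw / sin(dip) = 93.6 / sin(32.1°) = 176.1 m
net slip = dip-slip / sin(rake) = 176.1 / sin(69°) = 188.7 m
rate = 188.7 m / 87.6 ka = 0.00215 m/yr = 2.15 m/kyr

2.15 m/kyr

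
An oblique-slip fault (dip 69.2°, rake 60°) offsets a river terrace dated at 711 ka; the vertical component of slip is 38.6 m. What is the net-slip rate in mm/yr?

dip-slip = throw / sin(dip) = 38.6 / sin(69.2°) = 41.29 m
net slip = dip-slip / sin(rake) = 41.29 / sin(60°) = 47.68 m
rate = 47.68 m / 711 ka = 0.0000671 m/yr = 0.0671 mm/yr

0.0671 mm/yr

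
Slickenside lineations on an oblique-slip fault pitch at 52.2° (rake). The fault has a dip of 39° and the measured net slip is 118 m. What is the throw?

58.7 m

dip-slip = net slip × sin(rake) = 118 m × sin(52.2°) = 93.24 m
throw = dip-slip × sin(dip) = 93.24 × sin(39°) = 58.7 m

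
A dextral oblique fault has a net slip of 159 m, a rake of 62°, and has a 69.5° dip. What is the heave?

49.2 m

dip-slip = net slip × sin(rake) = 159 m × sin(62°) = 140.4 m
heave = dip-slip × cos(dip) = 140.4 × cos(69.5°) = 49.2 m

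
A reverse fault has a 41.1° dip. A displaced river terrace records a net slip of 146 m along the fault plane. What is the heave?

110 m

heave = dip-slip × cos(dip) = 146 m × cos(41.1°) = 110 m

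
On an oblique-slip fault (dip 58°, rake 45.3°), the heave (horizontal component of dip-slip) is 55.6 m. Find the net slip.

dip-slip = heave / cos(dip) = 55.6 / cos(58°) = 104.9 m
net slip = dip-slip / sin(rake) = 104.9 / sin(45.3°) = 148 m

148 m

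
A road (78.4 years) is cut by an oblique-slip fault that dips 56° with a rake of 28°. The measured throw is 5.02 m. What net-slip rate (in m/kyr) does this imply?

165 m/kyr

dip-slip = throw / sin(dip) = 5.02 / sin(56°) = 6.055 m
net slip = dip-slip / sin(rake) = 6.055 / sin(28°) = 12.90 m
rate = 12.90 m / 78.4 years = 0.165 m/yr = 165 m/kyr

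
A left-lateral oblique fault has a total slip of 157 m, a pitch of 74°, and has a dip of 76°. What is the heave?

dip-slip = net slip × sin(rake) = 157 m × sin(74°) = 150.9 m
heave = dip-slip × cos(dip) = 150.9 × cos(76°) = 36.5 m

36.5 m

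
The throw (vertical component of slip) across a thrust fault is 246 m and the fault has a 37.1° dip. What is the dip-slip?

408 m

dip-slip = throw / sin(dip) = 246 / sin(37.1°) = 408 m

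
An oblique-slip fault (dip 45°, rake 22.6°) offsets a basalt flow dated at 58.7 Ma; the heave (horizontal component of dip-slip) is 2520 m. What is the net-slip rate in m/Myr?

dip-slip = heave / cos(dip) = 2520 / cos(45°) = 3564 m
net slip = dip-slip / sin(rake) = 3564 / sin(22.6°) = 9274 m
rate = 9274 m / 58.7 Ma = 0.000158 m/yr = 158 m/Myr

158 m/Myr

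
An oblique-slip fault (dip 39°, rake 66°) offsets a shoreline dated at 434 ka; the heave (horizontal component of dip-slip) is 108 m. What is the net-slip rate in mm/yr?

dip-slip = heave / cos(dip) = 108 / cos(39°) = 139 m
net slip = dip-slip / sin(rake) = 139 / sin(66°) = 152.1 m
rate = 152.1 m / 434 ka = 0.000351 m/yr = 0.351 mm/yr

0.351 mm/yr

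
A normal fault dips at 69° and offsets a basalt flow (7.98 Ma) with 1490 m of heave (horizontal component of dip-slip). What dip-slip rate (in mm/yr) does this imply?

dip-slip = heave / cos(dip) = 1490 m / cos(69°) = 4158 m
rate = 4158 m / 7.98 Ma = 0.000521 m/yr = 0.521 mm/yr

0.521 mm/yr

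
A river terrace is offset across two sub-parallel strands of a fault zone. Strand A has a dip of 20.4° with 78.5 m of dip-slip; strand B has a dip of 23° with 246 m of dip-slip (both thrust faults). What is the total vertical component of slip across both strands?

123 m

throw_A = 78.5 × sin(20.4°) = 27.36 m
throw_B = 246 × sin(23°) = 96.12 m
total = 27.36 + 96.12 = 123 m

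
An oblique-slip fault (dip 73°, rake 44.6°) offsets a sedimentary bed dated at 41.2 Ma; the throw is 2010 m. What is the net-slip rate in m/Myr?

72.7 m/Myr

dip-slip = throw / sin(dip) = 2010 / sin(73°) = 2102 m
net slip = dip-slip / sin(rake) = 2102 / sin(44.6°) = 2993 m
rate = 2993 m / 41.2 Ma = 0.0000727 m/yr = 72.7 m/Myr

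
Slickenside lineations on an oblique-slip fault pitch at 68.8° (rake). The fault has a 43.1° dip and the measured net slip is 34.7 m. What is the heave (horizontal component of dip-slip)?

23.6 m

dip-slip = net slip × sin(rake) = 34.7 m × sin(68.8°) = 32.35 m
heave = dip-slip × cos(dip) = 32.35 × cos(43.1°) = 23.6 m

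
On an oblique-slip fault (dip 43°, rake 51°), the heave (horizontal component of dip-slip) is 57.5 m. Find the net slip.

101 m

dip-slip = heave / cos(dip) = 57.5 / cos(43°) = 78.62 m
net slip = dip-slip / sin(rake) = 78.62 / sin(51°) = 101 m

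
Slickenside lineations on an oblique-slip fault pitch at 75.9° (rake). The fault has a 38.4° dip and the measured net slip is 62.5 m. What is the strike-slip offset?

15.2 m

strike-slip = net slip × cos(rake) = 62.5 m × cos(75.9°) = 15.2 m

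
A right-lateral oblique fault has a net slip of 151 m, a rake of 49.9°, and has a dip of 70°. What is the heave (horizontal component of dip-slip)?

39.5 m

dip-slip = net slip × sin(rake) = 151 m × sin(49.9°) = 115.5 m
heave = dip-slip × cos(dip) = 115.5 × cos(70°) = 39.5 m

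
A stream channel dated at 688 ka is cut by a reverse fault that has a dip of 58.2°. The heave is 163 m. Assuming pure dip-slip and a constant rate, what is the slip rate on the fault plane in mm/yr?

0.450 mm/yr

dip-slip = heave / cos(dip) = 163 m / cos(58.2°) = 309.3 m
rate = 309.3 m / 688 ka = 0.000450 m/yr = 0.450 mm/yr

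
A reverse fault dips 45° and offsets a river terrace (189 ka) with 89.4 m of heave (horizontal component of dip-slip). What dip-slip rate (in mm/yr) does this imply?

dip-slip = heave / cos(dip) = 89.4 m / cos(45°) = 126.4 m
rate = 126.4 m / 189 ka = 0.000669 m/yr = 0.669 mm/yr

0.669 mm/yr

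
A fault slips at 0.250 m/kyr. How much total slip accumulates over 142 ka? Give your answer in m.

slip = rate × time = 0.250 m/kyr × 142 ka = 35.5 m

35.5 m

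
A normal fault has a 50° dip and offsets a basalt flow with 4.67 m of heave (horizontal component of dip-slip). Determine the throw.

5.57 m

throw = heave × tan(dip) = 4.67 × tan(50°) = 5.57 m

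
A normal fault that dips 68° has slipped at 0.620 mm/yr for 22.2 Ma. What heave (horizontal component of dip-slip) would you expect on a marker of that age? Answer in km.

dip-slip = rate × time = 0.620 mm/yr × 22.2 Ma = 13760 m
heave = dip-slip × cos(dip) = 13760 × cos(68°) = 5160 m = 5.16 km

5.16 km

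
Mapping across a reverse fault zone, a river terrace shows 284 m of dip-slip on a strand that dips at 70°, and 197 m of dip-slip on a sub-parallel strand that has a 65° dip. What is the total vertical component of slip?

throw_A = 284 × sin(70°) = 266.9 m
throw_B = 197 × sin(65°) = 178.5 m
total = 266.9 + 178.5 = 445 m

445 m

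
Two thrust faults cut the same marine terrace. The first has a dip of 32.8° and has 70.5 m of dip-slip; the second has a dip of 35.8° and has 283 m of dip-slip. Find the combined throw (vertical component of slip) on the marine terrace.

throw_A = 70.5 × sin(32.8°) = 38.19 m
throw_B = 283 × sin(35.8°) = 165.5 m
total = 38.19 + 165.5 = 204 m

204 m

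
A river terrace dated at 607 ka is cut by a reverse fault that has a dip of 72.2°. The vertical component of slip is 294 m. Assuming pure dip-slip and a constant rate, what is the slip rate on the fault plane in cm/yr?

0.0509 cm/yr

dip-slip = throw / sin(dip) = 294 m / sin(72.2°) = 308.8 m
rate = 308.8 m / 607 ka = 0.000509 m/yr = 0.0509 cm/yr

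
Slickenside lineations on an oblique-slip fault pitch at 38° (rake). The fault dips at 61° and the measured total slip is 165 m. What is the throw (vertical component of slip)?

88.8 m

dip-slip = net slip × sin(rake) = 165 m × sin(38°) = 101.6 m
throw = dip-slip × sin(dip) = 101.6 × sin(61°) = 88.8 m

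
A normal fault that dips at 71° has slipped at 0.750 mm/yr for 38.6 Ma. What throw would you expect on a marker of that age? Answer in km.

27.4 km

dip-slip = rate × time = 0.750 mm/yr × 38.6 Ma = 28950 m
throw = dip-slip × sin(dip) = 28950 × sin(71°) = 27400 m = 27.4 km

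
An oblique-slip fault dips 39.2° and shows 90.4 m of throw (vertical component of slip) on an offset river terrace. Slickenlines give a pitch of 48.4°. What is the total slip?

dip-slip = throw / sin(dip) = 90.4 / sin(39.2°) = 143 m
net slip = dip-slip / sin(rake) = 143 / sin(48.4°) = 191 m

191 m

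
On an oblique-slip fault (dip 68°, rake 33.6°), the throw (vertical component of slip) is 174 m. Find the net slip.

dip-slip = throw / sin(dip) = 174 / sin(68°) = 187.7 m
net slip = dip-slip / sin(rake) = 187.7 / sin(33.6°) = 339 m

339 m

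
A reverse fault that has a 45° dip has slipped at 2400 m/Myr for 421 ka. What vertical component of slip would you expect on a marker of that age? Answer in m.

dip-slip = rate × time = 2400 m/Myr × 421 ka = 1010 m
throw = dip-slip × sin(dip) = 1010 × sin(45°) = 714 m

714 m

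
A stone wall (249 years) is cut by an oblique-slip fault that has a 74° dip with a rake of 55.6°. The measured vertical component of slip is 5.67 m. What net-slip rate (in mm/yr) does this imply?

28.7 mm/yr

dip-slip = throw / sin(dip) = 5.67 / sin(74°) = 5.898 m
net slip = dip-slip / sin(rake) = 5.898 / sin(55.6°) = 7.149 m
rate = 7.149 m / 249 years = 0.0287 m/yr = 28.7 mm/yr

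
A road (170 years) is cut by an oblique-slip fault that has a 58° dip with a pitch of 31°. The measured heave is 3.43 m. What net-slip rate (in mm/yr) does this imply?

73.9 mm/yr

dip-slip = heave / cos(dip) = 3.43 / cos(58°) = 6.473 m
net slip = dip-slip / sin(rake) = 6.473 / sin(31°) = 12.57 m
rate = 12.57 m / 170 years = 0.0739 m/yr = 73.9 mm/yr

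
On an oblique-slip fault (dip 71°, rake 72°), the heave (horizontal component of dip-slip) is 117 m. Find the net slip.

dip-slip = heave / cos(dip) = 117 / cos(71°) = 359.4 m
net slip = dip-slip / sin(rake) = 359.4 / sin(72°) = 378 m

378 m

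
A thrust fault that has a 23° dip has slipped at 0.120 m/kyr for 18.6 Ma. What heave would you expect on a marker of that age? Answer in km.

2.05 km

dip-slip = rate × time = 0.120 m/kyr × 18.6 Ma = 2232 m
heave = dip-slip × cos(dip) = 2232 × cos(23°) = 2050 m = 2.05 km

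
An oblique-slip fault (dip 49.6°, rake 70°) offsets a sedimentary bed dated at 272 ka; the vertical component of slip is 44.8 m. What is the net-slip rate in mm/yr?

dip-slip = throw / sin(dip) = 44.8 / sin(49.6°) = 58.83 m
net slip = dip-slip / sin(rake) = 58.83 / sin(70°) = 62.60 m
rate = 62.60 m / 272 ka = 0.000230 m/yr = 0.230 mm/yr

0.230 mm/yr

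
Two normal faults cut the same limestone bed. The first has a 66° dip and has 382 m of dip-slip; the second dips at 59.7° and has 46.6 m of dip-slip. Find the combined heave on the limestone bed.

heave_A = 382 × cos(66°) = 155.4 m
heave_B = 46.6 × cos(59.7°) = 23.51 m
total = 155.4 + 23.51 = 179 m

179 m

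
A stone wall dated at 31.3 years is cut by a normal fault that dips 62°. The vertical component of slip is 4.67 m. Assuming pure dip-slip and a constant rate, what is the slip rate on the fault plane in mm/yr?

dip-slip = throw / sin(dip) = 4.67 m / sin(62°) = 5.289 m
rate = 5.289 m / 31.3 years = 0.169 m/yr = 169 mm/yr

169 mm/yr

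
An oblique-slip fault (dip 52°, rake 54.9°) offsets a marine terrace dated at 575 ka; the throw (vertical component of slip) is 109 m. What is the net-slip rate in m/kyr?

dip-slip = throw / sin(dip) = 109 / sin(52°) = 138.3 m
net slip = dip-slip / sin(rake) = 138.3 / sin(54.9°) = 169.1 m
rate = 169.1 m / 575 ka = 0.000294 m/yr = 0.294 m/kyr

0.294 m/kyr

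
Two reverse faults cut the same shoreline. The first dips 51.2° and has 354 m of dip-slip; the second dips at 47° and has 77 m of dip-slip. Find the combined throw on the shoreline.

332 m

throw_A = 354 × sin(51.2°) = 275.9 m
throw_B = 77 × sin(47°) = 56.31 m
total = 275.9 + 56.31 = 332 m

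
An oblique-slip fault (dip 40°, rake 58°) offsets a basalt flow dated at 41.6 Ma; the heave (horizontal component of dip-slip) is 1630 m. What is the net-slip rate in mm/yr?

dip-slip = heave / cos(dip) = 1630 / cos(40°) = 2128 m
net slip = dip-slip / sin(rake) = 2128 / sin(58°) = 2509 m
rate = 2509 m / 41.6 Ma = 0.0000603 m/yr = 0.0603 mm/yr

0.0603 mm/yr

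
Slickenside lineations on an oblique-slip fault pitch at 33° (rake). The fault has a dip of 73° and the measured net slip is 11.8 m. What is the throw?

dip-slip = net slip × sin(rake) = 11.8 m × sin(33°) = 6.427 m
throw = dip-slip × sin(dip) = 6.427 × sin(73°) = 6.15 m

6.15 m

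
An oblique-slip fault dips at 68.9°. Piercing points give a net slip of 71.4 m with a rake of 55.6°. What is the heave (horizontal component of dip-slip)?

dip-slip = net slip × sin(rake) = 71.4 m × sin(55.6°) = 58.91 m
heave = dip-slip × cos(dip) = 58.91 × cos(68.9°) = 21.2 m

21.2 m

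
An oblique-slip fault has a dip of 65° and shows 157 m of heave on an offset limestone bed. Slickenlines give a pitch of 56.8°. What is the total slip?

dip-slip = heave / cos(dip) = 157 / cos(65°) = 371.5 m
net slip = dip-slip / sin(rake) = 371.5 / sin(56.8°) = 444 m

444 m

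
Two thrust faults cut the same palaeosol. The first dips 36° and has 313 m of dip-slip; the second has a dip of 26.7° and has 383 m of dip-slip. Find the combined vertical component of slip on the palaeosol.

throw_A = 313 × sin(36°) = 184 m
throw_B = 383 × sin(26.7°) = 172.1 m
total = 184 + 172.1 = 356 m

356 m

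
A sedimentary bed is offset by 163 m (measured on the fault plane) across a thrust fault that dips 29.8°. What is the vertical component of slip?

throw = dip-slip × sin(dip) = 163 m × sin(29.8°) = 81 m

81 m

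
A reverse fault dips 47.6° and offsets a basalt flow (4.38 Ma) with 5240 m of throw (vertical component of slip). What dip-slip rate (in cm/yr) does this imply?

0.162 cm/yr

dip-slip = throw / sin(dip) = 5240 m / sin(47.6°) = 7096 m
rate = 7096 m / 4.38 Ma = 0.00162 m/yr = 0.162 cm/yr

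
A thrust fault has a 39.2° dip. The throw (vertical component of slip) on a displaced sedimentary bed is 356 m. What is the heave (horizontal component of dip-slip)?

heave = throw / tan(dip) = 356 / tan(39.2°) = 436 m

436 m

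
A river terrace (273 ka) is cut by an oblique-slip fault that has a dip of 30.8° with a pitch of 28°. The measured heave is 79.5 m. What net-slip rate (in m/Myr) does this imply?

722 m/Myr

dip-slip = heave / cos(dip) = 79.5 / cos(30.8°) = 92.55 m
net slip = dip-slip / sin(rake) = 92.55 / sin(28°) = 197.1 m
rate = 197.1 m / 273 ka = 0.000722 m/yr = 722 m/Myr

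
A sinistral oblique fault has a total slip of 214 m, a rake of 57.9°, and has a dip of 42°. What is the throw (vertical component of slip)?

121 m

dip-slip = net slip × sin(rake) = 214 m × sin(57.9°) = 181.3 m
throw = dip-slip × sin(dip) = 181.3 × sin(42°) = 121 m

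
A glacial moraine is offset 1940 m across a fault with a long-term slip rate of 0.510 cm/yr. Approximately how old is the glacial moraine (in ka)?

age = offset / rate = 1940 m / (0.510 cm/yr) = 380000 yr = 380 ka

380 ka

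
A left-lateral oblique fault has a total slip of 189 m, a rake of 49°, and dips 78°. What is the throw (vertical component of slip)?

140 m

dip-slip = net slip × sin(rake) = 189 m × sin(49°) = 142.6 m
throw = dip-slip × sin(dip) = 142.6 × sin(78°) = 140 m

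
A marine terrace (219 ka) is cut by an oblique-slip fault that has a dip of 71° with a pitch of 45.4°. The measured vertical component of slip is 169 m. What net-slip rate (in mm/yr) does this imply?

dip-slip = throw / sin(dip) = 169 / sin(71°) = 178.7 m
net slip = dip-slip / sin(rake) = 178.7 / sin(45.4°) = 251 m
rate = 251 m / 219 ka = 0.00115 m/yr = 1.15 mm/yr

1.15 mm/yr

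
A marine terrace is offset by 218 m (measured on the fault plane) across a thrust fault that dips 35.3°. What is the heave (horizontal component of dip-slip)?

178 m

heave = dip-slip × cos(dip) = 218 m × cos(35.3°) = 178 m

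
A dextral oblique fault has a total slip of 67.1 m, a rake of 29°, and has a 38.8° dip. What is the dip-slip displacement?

32.5 m

dip-slip = net slip × sin(rake) = 67.1 m × sin(29°) = 32.5 m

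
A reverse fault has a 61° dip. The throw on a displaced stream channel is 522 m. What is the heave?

289 m

heave = throw / tan(dip) = 522 / tan(61°) = 289 m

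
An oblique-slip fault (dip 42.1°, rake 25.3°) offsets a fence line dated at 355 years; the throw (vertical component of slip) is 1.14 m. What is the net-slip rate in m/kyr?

11.2 m/kyr

dip-slip = throw / sin(dip) = 1.14 / sin(42.1°) = 1.700 m
net slip = dip-slip / sin(rake) = 1.700 / sin(25.3°) = 3.979 m
rate = 3.979 m / 355 years = 0.0112 m/yr = 11.2 m/kyr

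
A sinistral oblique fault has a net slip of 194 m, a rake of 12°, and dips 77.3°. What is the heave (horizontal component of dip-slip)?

dip-slip = net slip × sin(rake) = 194 m × sin(12°) = 40.33 m
heave = dip-slip × cos(dip) = 40.33 × cos(77.3°) = 8.87 m

8.87 m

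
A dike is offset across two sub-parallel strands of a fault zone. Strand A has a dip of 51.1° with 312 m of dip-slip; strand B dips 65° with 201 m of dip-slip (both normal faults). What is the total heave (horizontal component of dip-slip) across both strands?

281 m

heave_A = 312 × cos(51.1°) = 195.9 m
heave_B = 201 × cos(65°) = 84.95 m
total = 195.9 + 84.95 = 281 m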